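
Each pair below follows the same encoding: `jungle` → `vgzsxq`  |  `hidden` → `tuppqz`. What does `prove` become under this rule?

bdahq

Compare letters: j→v is +12, u→g is +12, n→z is +12 — a constant shift. It's a constant shift of +12 (ROT12).
On prove: p+12=b, r+12=d, o+12=a, v+12=h, e+12=q.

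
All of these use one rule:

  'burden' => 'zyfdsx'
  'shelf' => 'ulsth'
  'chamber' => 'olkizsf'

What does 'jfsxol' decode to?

b(1)→z(25) and u(20)→y(24) fit y≡15x+10 (mod 26); the inverse of 15 mod 26 is 7. Treating letters as 0–25, the rule is x ↦ 15x + 10 (mod 26).
Undoing it on jfsxol: j(9)→7·(9−10)≡19=t; f(5)→7·(5−10)≡17=r; s(18)→7·(18−10)≡4=e; x(23)→7·(23−10)≡13=n; o(14)→7·(14−10)≡2=c; l(11)→7·(11−10)≡7=h (all mod 26).

trench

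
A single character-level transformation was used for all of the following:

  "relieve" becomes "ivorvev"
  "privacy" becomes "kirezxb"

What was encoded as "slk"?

hop

This is the alphabet-reversal cipher (Atbash): a becomes z, b becomes y, etc.
Undoing it on slk: s↔h, l↔o, k↔p.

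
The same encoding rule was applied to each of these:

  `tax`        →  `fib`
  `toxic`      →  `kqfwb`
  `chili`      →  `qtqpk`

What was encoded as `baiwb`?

toast

Two steps: reverse the string, then apply a Caesar shift of +8.
Reversing it on baiwb: shift back: b−8=t, a−8=s, i−8=a, w−8=o, b−8=t → tsaot; then reverse → toast.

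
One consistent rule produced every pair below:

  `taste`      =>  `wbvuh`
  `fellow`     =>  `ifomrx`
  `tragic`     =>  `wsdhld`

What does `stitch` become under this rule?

Shifts by position in taste: pos 0: t→w (+3), pos 1: a→b (+1), pos 2: s→v (+3), pos 3: t→u (+1) — repeating every 2. It's a Vigenère-style cipher with numeric key [3,1]: position i shifts by key[i mod 2].
Applying it to stitch: s+3=v, t+1=u, i+3=l, t+1=u, c+3=f, h+1=i.

vulufi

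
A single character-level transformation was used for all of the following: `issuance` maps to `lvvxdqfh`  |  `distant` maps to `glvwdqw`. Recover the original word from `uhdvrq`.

Compare letters: i→l is +3, s→v is +3, s→v is +3 — a constant shift. Each letter is shifted forward by 3 in the alphabet (a Caesar shift of +3).
Undoing it on uhdvrq: u−3=r, h−3=e, d−3=a, v−3=s, r−3=o, q−3=n.

reason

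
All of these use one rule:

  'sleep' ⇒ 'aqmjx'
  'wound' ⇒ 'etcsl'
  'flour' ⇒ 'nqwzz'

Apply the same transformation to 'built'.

Shifts by position in sleep: pos 0: s→a (+8), pos 1: l→q (+5), pos 2: e→m (+8), pos 3: e→j (+5) — repeating every 2. A repeating key of period 2 is used — shifts +8, +5 over and over.
On built: b+8=j, u+5=z, i+8=q, l+5=q, t+8=b.

jzqqb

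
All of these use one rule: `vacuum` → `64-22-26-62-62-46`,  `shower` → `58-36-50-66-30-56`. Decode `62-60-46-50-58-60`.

v(#22)→64 and a(#1)→22: differences scale by 2, so n = 2·pos + 20. With a=1..z=26, the number is 2·pos + 20.
Decoding 62-60-46-50-58-60: 62→(62−20)÷2=21=u, 60→(60−20)÷2=20=t, 46→(46−20)÷2=13=m, 50→(50−20)÷2=15=o, 58→(58−20)÷2=19=s, 60→(60−20)÷2=20=t.

utmost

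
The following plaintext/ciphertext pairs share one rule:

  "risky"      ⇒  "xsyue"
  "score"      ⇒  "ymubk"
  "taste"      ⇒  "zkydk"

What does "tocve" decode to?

A repeating key of period 2 is used — shifts +6, +10 over and over.
Undoing it on tocve: t−6=n, o−10=e, c−6=w, v−10=l, e−6=y.

newly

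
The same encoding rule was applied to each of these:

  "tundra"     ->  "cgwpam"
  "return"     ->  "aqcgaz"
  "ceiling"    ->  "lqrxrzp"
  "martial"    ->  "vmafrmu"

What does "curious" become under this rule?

lgauxgb

A repeating key of period 2 is used — shifts +9, +12 over and over.
On curious: c+9=l, u+12=g, r+9=a, i+12=u, o+9=x, u+12=g, s+9=b.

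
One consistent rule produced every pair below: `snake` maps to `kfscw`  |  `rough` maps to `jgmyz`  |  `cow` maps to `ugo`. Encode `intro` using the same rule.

Each letter is shifted forward by 18 in the alphabet (a Caesar shift of +18).
On intro: i+18=a, n+18=f, t+18=l, r+18=j, o+18=g.

afljg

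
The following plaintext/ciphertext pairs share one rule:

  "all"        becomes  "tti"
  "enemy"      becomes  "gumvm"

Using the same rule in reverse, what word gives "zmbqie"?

The output letters match the input read backwards, each shifted +8: all reversed is lla. The word is reversed, then every letter is shifted forward by 8.
Decoding zmbqie: shift back: z−8=r, m−8=e, b−8=t, q−8=i, i−8=a, e−8=w → retiaw; then reverse → waiter.

waiter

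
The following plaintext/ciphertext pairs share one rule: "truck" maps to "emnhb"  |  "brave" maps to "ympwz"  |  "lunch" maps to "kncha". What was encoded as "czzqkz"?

needle

This is an affine cipher: with a=0,…,z=25, each position x becomes (9x+15) mod 26.
Reversing it on czzqkz: c(2)→3·(2−15)≡13=n; z(25)→3·(25−15)≡4=e; z(25)→3·(25−15)≡4=e; q(16)→3·(16−15)≡3=d; k(10)→3·(10−15)≡11=l; z(25)→3·(25−15)≡4=e (all mod 26).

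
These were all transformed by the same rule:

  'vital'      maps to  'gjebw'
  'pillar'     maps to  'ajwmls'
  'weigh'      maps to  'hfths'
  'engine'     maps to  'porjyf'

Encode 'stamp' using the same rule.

dulna

A repeating key of period 2 is used — shifts +11, +1 over and over.
Applying it to stamp: s+11=d, t+1=u, a+11=l, m+1=n, p+11=a.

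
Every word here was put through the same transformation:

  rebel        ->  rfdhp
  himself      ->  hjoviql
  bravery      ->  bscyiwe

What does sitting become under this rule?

Each letter shifts forward by its position index (0, 1, 2, …) — the shift grows by one for each successive letter.
For sitting: s+0=s, i+1=j, t+2=v, t+3=w, i+4=m, n+5=s, g+6=m.

sjvwmsm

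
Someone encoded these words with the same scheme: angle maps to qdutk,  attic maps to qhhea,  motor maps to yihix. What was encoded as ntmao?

This is an affine cipher: with a=0,…,z=25, each position x becomes (5x+16) mod 26.
Undoing it on ntmao: n(13)→21·(13−16)≡15=p; t(19)→21·(19−16)≡11=l; m(12)→21·(12−16)≡20=u; a(0)→21·(0−16)≡2=c; o(14)→21·(14−16)≡10=k (all mod 26).

pluck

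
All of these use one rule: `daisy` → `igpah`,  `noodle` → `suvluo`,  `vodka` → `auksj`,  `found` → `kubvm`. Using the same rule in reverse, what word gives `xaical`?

suburb

Each letter shifts forward by (position + 5), i.e. 5, 6, 7, … — the shift grows by one for each successive letter.
Undoing it on xaical: x−5=s, a−6=u, i−7=b, c−8=u, a−9=r, l−10=b.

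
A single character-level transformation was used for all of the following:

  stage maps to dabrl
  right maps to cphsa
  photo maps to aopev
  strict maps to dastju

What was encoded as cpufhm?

Shifts by position in stage: pos 0: s→d (+11), pos 1: t→a (+7), pos 2: a→b (+1), pos 3: g→r (+11), pos 4: e→l (+7) — repeating every 3. A repeating key of period 3 is used — shifts +11, +7, +1 over and over.
Undoing it on cpufhm: c−11=r, p−7=i, u−1=t, f−11=u, h−7=a, m−1=l.

ritual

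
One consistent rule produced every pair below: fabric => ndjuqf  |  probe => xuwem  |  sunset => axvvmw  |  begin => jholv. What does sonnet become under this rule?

A repeating key of period 2 is used — shifts +8, +3 over and over.
On sonnet: s+8=a, o+3=r, n+8=v, n+3=q, e+8=m, t+3=w.

arvqmw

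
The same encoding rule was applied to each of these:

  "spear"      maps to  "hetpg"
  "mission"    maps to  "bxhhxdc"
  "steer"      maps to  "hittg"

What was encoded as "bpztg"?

maker

Compare letters: s→h is +15, p→e is +15, e→t is +15 — a constant shift. Each letter is shifted forward by 15 in the alphabet (a Caesar shift of +15).
Undoing it on bpztg: b−15=m, p−15=a, z−15=k, t−15=e, g−15=r.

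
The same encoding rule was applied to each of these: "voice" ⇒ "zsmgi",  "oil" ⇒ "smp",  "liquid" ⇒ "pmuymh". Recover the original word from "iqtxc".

This is a Caesar cipher with shift 4.
Undoing it on iqtxc: i−4=e, q−4=m, t−4=p, x−4=t, c−4=y.

empty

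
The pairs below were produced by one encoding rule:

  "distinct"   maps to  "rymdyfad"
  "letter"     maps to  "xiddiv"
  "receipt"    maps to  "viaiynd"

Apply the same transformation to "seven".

d(3)→r(17) and i(8)→y(24) fit y≡17x+18 (mod 26); the inverse of 17 mod 26 is 23. This is an affine cipher: with a=0,…,z=25, each position x becomes (17x+18) mod 26.
Applying it to seven: s(18)→17·18+18≡12=m; e(4)→17·4+18≡8=i; v(21)→17·21+18≡11=l; e(4)→17·4+18≡8=i; n(13)→17·13+18≡5=f (all mod 26).

milif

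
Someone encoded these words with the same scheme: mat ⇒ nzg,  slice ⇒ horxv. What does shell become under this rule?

hsvoo

This is the alphabet-reversal cipher (Atbash): a becomes z, b becomes y, etc.
For shell: s↔h, h↔s, e↔v, l↔o, l↔o.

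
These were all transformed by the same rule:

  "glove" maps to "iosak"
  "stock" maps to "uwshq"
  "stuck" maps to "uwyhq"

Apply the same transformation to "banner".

ddrsky

In glove: g→i is +2, l→o is +3, o→s is +4, v→a is +5 — the shift increases by 1 each position. Each letter shifts forward by (position + 2), i.e. 2, 3, 4, … — the shift grows by one for each successive letter.
On banner: b+2=d, a+3=d, n+4=r, n+5=s, e+6=k, r+7=y.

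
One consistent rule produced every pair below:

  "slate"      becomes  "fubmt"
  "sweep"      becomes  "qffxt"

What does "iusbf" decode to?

Two steps: reverse the string, then apply a Caesar shift of +1.
Undoing it on iusbf: shift back: i−1=h, u−1=t, s−1=r, b−1=a, f−1=e → htrae; then reverse → earth.

earth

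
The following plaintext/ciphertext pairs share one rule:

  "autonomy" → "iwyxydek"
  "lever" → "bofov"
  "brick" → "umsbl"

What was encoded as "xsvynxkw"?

mandolin

Two steps: reverse the string, then apply a Caesar shift of +10.
Undoing it on xsvynxkw: shift back: x−10=n, s−10=i, v−10=l, y−10=o, n−10=d, x−10=n, k−10=a, w−10=m → nilodnam; then reverse → mandolin.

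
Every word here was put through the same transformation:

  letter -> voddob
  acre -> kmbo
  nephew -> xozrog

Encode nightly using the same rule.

xsqrdvi

This is a Caesar cipher with shift 10.
On nightly: n+10=x, i+10=s, g+10=q, h+10=r, t+10=d, l+10=v, y+10=i.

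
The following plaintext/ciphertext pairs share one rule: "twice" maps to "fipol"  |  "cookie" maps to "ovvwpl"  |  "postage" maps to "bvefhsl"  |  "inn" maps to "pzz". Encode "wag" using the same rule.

The shift depends on letter class: consonant t→f is +12, but vowel i→p is +7. Vowels shift forward by 7 and consonants shift forward by 12.
On wag: w(cons)+12=i, a(vowel)+7=h, g(cons)+12=s.

ihs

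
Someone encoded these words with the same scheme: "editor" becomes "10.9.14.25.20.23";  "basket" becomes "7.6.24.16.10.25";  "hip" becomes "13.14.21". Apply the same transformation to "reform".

23.10.11.20.23.18

e is letter #5 and maps to 10: an offset of 5. The number is (letter's place in the alphabet, a=1) + 5.
Applying it to reform: r=18→23, e=5→10, f=6→11, o=15→20, r=18→23, m=13→18.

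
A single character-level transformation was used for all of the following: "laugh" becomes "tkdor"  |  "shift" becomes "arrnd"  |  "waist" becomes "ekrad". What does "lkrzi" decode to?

dairy

A repeating key of period 3 is used — shifts +8, +10, +9 over and over.
Reversing it on lkrzi: l−8=d, k−10=a, r−9=i, z−8=r, i−10=y.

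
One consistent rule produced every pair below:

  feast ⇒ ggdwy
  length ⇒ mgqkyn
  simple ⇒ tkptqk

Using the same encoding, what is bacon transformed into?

In feast: f→g is +1, e→g is +2, a→d is +3, s→w is +4 — the shift increases by 1 each position. Each letter shifts forward by (position + 1), i.e. 1, 2, 3, … — the shift grows by one for each successive letter.
Applying it to bacon: b+1=c, a+2=c, c+3=f, o+4=s, n+5=s.

ccfss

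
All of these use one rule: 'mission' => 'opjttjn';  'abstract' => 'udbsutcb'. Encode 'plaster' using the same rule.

The output letters match the input read backwards, each shifted +1: mission reversed is noissim. Two steps: reverse the string, then apply a Caesar shift of +1.
On plaster: reverse → retsalp; then shift: r+1=s, e+1=f, t+1=u, s+1=t, a+1=b, l+1=m, p+1=q.

sfutbmq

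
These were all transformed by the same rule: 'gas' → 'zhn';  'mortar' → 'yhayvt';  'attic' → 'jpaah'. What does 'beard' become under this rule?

kyhli

The output letters match the input read backwards, each shifted +7: gas reversed is sag. The word is reversed, then every letter is shifted forward by 7.
For beard: reverse → draeb; then shift: d+7=k, r+7=y, a+7=h, e+7=l, b+7=i.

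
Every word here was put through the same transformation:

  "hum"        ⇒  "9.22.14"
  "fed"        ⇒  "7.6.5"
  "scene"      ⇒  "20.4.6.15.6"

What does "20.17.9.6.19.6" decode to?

h is letter #8 and maps to 9: an offset of 1. Each letter is replaced by its alphabet position (a=1..z=26) + 1.
Reversing it on 20.17.9.6.19.6: 20→(20−1)÷1=19=s, 17→(17−1)÷1=16=p, 9→(9−1)÷1=8=h, 6→(6−1)÷1=5=e, 19→(19−1)÷1=18=r, 6→(6−1)÷1=5=e.

sphere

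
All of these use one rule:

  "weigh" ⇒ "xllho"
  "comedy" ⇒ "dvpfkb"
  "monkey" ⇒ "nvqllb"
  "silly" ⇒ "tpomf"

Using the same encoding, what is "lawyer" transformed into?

A repeating key of period 3 is used — shifts +1, +7, +3 over and over.
On lawyer: l+1=m, a+7=h, w+3=z, y+1=z, e+7=l, r+3=u.

mhzzlu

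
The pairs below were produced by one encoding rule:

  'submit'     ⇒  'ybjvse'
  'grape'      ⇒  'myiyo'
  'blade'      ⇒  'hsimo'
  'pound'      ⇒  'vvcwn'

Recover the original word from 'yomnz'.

sheep

In submit: s→y is +6, u→b is +7, b→j is +8, m→v is +9 — the shift increases by 1 each position. The shift increases by 1 at each position, starting from +6: 6, 7, 8, ….
Reversing it on yomnz: y−6=s, o−7=h, m−8=e, n−9=e, z−10=p.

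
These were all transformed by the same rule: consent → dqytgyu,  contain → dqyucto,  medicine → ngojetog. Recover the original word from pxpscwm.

overall

Shifts by position in consent: pos 0: c→d (+1), pos 1: o→q (+2), pos 2: n→y (+11), pos 3: s→t (+1), pos 4: e→g (+2), pos 5: n→y (+11) — repeating every 3. The shifts repeat in a cycle of length 3: positions 0,1,… shift by +1, +2, +11, then the pattern repeats.
Undoing it on pxpscwm: p−1=o, x−2=v, p−11=e, s−1=r, c−2=a, w−11=l, m−1=l.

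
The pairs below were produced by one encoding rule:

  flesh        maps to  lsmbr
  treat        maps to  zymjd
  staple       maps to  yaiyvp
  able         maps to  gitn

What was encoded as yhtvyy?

salmon

The shift increases by 1 at each position, starting from +6: 6, 7, 8, ….
Undoing it on yhtvyy: y−6=s, h−7=a, t−8=l, v−9=m, y−10=o, y−11=n.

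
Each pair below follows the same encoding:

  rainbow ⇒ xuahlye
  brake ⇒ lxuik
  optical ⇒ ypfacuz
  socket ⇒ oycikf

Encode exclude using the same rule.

Treating letters as 0–25, the rule is x ↦ 17x + 20 (mod 26).
Applying it to exclude: e(4)→17·4+20≡10=k; x(23)→17·23+20≡21=v; c(2)→17·2+20≡2=c; l(11)→17·11+20≡25=z; u(20)→17·20+20≡22=w; d(3)→17·3+20≡19=t; e(4)→17·4+20≡10=k (all mod 26).

kvczwtk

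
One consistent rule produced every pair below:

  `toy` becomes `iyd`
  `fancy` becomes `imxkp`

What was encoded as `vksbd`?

trial

The output letters match the input read backwards, each shifted +10: toy reversed is yot. Two steps: reverse the string, then apply a Caesar shift of +10.
Decoding vksbd: shift back: v−10=l, k−10=a, s−10=i, b−10=r, d−10=t → lairt; then reverse → trial.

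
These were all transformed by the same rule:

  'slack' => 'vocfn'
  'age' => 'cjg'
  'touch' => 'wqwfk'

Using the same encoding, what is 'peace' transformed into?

The shift depends on letter class: consonant s→v is +3, but vowel a→c is +2. Vowels shift forward by 2 and consonants shift forward by 3.
Applying it to peace: p(cons)+3=s, e(vowel)+2=g, a(vowel)+2=c, c(cons)+3=f, e(vowel)+2=g.

sgcfg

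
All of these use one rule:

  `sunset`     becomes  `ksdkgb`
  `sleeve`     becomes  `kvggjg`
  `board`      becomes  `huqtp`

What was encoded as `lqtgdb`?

s(18)→k(10) and u(20)→s(18) fit y≡17x+16 (mod 26); the inverse of 17 mod 26 is 23. Each letter's alphabet position (a=0..z=25) is mapped through 17·x+16 mod 26 — an affine cipher.
Reversing it on lqtgdb: l(11)→23·(11−16)≡15=p; q(16)→23·(16−16)≡0=a; t(19)→23·(19−16)≡17=r; g(6)→23·(6−16)≡4=e; d(3)→23·(3−16)≡13=n; b(1)→23·(1−16)≡19=t (all mod 26).

parent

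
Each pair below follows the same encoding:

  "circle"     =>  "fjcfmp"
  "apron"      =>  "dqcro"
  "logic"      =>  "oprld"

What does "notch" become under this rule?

Shifts by position in circle: pos 0: c→f (+3), pos 1: i→j (+1), pos 2: r→c (+11), pos 3: c→f (+3), pos 4: l→m (+1), pos 5: e→p (+11) — repeating every 3. A repeating key of period 3 is used — shifts +3, +1, +11 over and over.
For notch: n+3=q, o+1=p, t+11=e, c+3=f, h+1=i.

qpefi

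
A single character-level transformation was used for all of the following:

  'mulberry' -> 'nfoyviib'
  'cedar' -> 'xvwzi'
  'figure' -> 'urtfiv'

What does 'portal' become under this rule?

kligzo

Each pair mirrors across the alphabet (m↔n, u↔f, l↔o): positions sum to 25. Each letter is replaced by its mirror in the alphabet: a↔z, b↔y, c↔x, and so on (the Atbash cipher).
For portal: p↔k, o↔l, r↔i, t↔g, a↔z, l↔o.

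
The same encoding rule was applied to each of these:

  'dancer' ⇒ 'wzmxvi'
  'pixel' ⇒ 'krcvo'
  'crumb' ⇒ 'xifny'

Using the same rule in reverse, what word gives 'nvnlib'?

memory

Each pair mirrors across the alphabet (d↔w, a↔z, n↔m): positions sum to 25. This is the alphabet-reversal cipher (Atbash): a becomes z, b becomes y, etc.
Reversing it on nvnlib: n↔m, v↔e, n↔m, l↔o, i↔r, b↔y.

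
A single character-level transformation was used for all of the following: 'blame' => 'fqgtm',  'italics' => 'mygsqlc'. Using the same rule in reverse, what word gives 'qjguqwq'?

meaning

In blame: b→f is +4, l→q is +5, a→g is +6, m→t is +7 — the shift increases by 1 each position. Each letter shifts forward by (position + 4), i.e. 4, 5, 6, … — the shift grows by one for each successive letter.
Decoding qjguqwq: q−4=m, j−5=e, g−6=a, u−7=n, q−8=i, w−9=n, q−10=g.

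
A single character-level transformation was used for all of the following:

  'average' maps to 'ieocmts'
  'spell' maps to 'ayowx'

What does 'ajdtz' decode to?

In average: a→i is +8, v→e is +9, e→o is +10, r→c is +11 — the shift increases by 1 each position. The shift increases by 1 at each position, starting from +8: 8, 9, 10, ….
Reversing it on ajdtz: a−8=s, j−9=a, d−10=t, t−11=i, z−12=n.

satin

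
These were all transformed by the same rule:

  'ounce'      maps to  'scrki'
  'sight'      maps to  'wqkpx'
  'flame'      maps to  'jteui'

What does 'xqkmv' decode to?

tiger

It's a Vigenère-style cipher with numeric key [4,8]: position i shifts by key[i mod 2].
Undoing it on xqkmv: x−4=t, q−8=i, k−4=g, m−8=e, v−4=r.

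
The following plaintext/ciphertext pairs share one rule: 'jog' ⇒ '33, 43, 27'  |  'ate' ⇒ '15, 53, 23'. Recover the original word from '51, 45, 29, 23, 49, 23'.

With a=1..z=26, the number is 2·pos + 13.
Decoding 51, 45, 29, 23, 49, 23: 51→(51−13)÷2=19=s, 45→(45−13)÷2=16=p, 29→(29−13)÷2=8=h, 23→(23−13)÷2=5=e, 49→(49−13)÷2=18=r, 23→(23−13)÷2=5=e.

sphere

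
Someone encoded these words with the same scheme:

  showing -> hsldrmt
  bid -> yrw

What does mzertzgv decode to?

Each pair mirrors across the alphabet (s↔h, h↔s, o↔l): positions sum to 25. Letters are reflected about the middle of the alphabet (position → 25−position): Atbash.
Undoing it on mzertzgv: m↔n, z↔a, e↔v, r↔i, t↔g, z↔a, g↔t, v↔e.

navigate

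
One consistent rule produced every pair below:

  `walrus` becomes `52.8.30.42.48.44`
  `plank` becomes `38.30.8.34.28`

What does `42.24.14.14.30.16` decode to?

w(#23)→52 and a(#1)→8: differences scale by 2, so n = 2·pos + 6. Each letter becomes 2×(its alphabet position, a=1..z=26) + 6.
Reversing it on 42.24.14.14.30.16: 42→(42−6)÷2=18=r, 24→(24−6)÷2=9=i, 14→(14−6)÷2=4=d, 14→(14−6)÷2=4=d, 30→(30−6)÷2=12=l, 16→(16−6)÷2=5=e.

riddle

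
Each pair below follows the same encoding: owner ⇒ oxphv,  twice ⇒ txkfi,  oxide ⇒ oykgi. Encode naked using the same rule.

nbmhh

In owner: o→o is +0, w→x is +1, n→p is +2, e→h is +3 — the shift increases by 1 each position. The shift increases by 1 at each position, starting from +0: 0, 1, 2, ….
On naked: n+0=n, a+1=b, k+2=m, e+3=h, d+4=h.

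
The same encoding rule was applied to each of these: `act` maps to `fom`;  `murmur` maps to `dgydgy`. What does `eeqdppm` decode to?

The output letters match the input read backwards, each shifted +12: act reversed is tca. Read the word backwards and shift each letter +12.
Decoding eeqdppm: shift back: e−12=s, e−12=s, q−12=e, d−12=r, p−12=d, p−12=d, m−12=a → sserdda; then reverse → address.

address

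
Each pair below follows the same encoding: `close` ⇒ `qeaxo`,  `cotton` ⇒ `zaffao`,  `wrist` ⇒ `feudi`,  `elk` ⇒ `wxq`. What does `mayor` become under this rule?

dakmy

The output letters match the input read backwards, each shifted +12: close reversed is esolc. Read the word backwards and shift each letter +12.
Applying it to mayor: reverse → royam; then shift: r+12=d, o+12=a, y+12=k, a+12=m, m+12=y.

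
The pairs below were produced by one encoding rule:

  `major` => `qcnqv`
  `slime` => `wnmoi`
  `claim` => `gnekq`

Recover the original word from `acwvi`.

It's a Vigenère-style cipher with numeric key [4,2]: position i shifts by key[i mod 2].
Reversing it on acwvi: a−4=w, c−2=a, w−4=s, v−2=t, i−4=e.

waste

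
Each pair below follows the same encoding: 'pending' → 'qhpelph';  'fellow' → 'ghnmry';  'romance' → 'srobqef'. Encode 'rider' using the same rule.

slffu

Shifts by position in pending: pos 0: p→q (+1), pos 1: e→h (+3), pos 2: n→p (+2), pos 3: d→e (+1), pos 4: i→l (+3), pos 5: n→p (+2) — repeating every 3. It's a Vigenère-style cipher with numeric key [1,3,2]: position i shifts by key[i mod 3].
Applying it to rider: r+1=s, i+3=l, d+2=f, e+1=f, r+3=u.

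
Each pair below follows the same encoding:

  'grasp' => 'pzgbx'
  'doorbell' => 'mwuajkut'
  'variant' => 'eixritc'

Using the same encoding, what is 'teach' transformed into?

cmglp

The shifts repeat in a cycle of length 3: positions 0,1,… shift by +9, +8, +6, then the pattern repeats.
Applying it to teach: t+9=c, e+8=m, a+6=g, c+9=l, h+8=p.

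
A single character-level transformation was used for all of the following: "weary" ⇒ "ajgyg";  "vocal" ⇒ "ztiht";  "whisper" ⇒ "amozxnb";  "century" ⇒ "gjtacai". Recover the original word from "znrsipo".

In weary: w→a is +4, e→j is +5, a→g is +6, r→y is +7 — the shift increases by 1 each position. Each letter shifts forward by (position + 4), i.e. 4, 5, 6, … — the shift grows by one for each successive letter.
Undoing it on znrsipo: z−4=v, n−5=i, r−6=l, s−7=l, i−8=a, p−9=g, o−10=e.

village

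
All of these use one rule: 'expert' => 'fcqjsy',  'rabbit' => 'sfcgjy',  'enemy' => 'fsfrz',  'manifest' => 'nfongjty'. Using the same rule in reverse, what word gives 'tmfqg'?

shelf

Shifts by position in expert: pos 0: e→f (+1), pos 1: x→c (+5), pos 2: p→q (+1), pos 3: e→j (+5) — repeating every 2. The shifts repeat in a cycle of length 2: positions 0,1,… shift by +1, +5, then the pattern repeats.
Decoding tmfqg: t−1=s, m−5=h, f−1=e, q−5=l, g−1=f.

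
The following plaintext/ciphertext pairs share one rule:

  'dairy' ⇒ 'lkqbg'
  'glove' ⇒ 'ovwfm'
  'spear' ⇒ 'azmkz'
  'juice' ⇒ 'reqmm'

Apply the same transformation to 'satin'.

Shifts by position in dairy: pos 0: d→l (+8), pos 1: a→k (+10), pos 2: i→q (+8), pos 3: r→b (+10) — repeating every 2. A repeating key of period 2 is used — shifts +8, +10 over and over.
Applying it to satin: s+8=a, a+10=k, t+8=b, i+10=s, n+8=v.

akbsv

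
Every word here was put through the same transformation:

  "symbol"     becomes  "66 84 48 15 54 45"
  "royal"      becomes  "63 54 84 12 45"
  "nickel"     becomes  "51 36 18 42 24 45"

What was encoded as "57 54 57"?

pop

Each letter becomes 3×(its alphabet position, a=1..z=26) + 9.
Undoing it on 57 54 57: 57→(57−9)÷3=16=p, 54→(54−9)÷3=15=o, 57→(57−9)÷3=16=p.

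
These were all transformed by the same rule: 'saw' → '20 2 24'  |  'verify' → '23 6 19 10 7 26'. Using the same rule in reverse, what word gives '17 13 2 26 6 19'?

s is letter #19 and maps to 20: an offset of 1. The number is (letter's place in the alphabet, a=1) + 1.
Undoing it on 17 13 2 26 6 19: 17→(17−1)÷1=16=p, 13→(13−1)÷1=12=l, 2→(2−1)÷1=1=a, 26→(26−1)÷1=25=y, 6→(6−1)÷1=5=e, 19→(19−1)÷1=18=r.

player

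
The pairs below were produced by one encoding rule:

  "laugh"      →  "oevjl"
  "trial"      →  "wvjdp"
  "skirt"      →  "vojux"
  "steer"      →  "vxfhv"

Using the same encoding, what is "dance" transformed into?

geofi

A repeating key of period 3 is used — shifts +3, +4, +1 over and over.
For dance: d+3=g, a+4=e, n+1=o, c+3=f, e+4=i.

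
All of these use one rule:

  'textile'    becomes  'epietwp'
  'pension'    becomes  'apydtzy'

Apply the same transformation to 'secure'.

dpnfcp

Compare letters: t→e is +11, e→p is +11, x→i is +11 — a constant shift. It's a constant shift of +11 (ROT11).
For secure: s+11=d, e+11=p, c+11=n, u+11=f, r+11=c, e+11=p.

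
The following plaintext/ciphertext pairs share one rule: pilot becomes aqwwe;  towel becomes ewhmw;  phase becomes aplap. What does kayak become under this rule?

vijiv

Shifts by position in pilot: pos 0: p→a (+11), pos 1: i→q (+8), pos 2: l→w (+11), pos 3: o→w (+8) — repeating every 2. The shifts repeat in a cycle of length 2: positions 0,1,… shift by +11, +8, then the pattern repeats.
For kayak: k+11=v, a+8=i, y+11=j, a+8=i, k+11=v.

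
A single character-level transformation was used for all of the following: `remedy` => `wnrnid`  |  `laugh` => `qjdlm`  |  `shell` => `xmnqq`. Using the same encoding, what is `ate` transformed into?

The rule splits by letter class: vowels +9, consonants +5.
For ate: a(vowel)+9=j, t(cons)+5=y, e(vowel)+9=n.

jyn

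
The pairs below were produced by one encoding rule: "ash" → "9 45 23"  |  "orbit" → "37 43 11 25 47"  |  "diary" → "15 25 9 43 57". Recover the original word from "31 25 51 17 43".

a(#1)→9 and s(#19)→45: differences scale by 2, so n = 2·pos + 7. Each letter becomes 2×(its alphabet position, a=1..z=26) + 7.
Undoing it on 31 25 51 17 43: 31→(31−7)÷2=12=l, 25→(25−7)÷2=9=i, 51→(51−7)÷2=22=v, 17→(17−7)÷2=5=e, 43→(43−7)÷2=18=r.

liver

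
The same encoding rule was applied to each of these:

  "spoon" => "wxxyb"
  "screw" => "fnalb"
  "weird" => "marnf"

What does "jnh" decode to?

yea

Two steps: reverse the string, then apply a Caesar shift of +9.
Reversing it on jnh: shift back: j−9=a, n−9=e, h−9=y → aey; then reverse → yea.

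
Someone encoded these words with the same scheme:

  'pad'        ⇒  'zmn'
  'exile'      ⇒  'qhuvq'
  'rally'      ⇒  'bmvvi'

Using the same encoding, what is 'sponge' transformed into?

Vowels shift forward by 12 and consonants shift forward by 10.
For sponge: s(cons)+10=c, p(cons)+10=z, o(vowel)+12=a, n(cons)+10=x, g(cons)+10=q, e(vowel)+12=q.

czaxqq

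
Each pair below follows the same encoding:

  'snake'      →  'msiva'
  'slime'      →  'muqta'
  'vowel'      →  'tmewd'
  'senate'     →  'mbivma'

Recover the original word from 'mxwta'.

slope

The output letters match the input read backwards, each shifted +8: snake reversed is ekans. Two steps: reverse the string, then apply a Caesar shift of +8.
Reversing it on mxwta: shift back: m−8=e, x−8=p, w−8=o, t−8=l, a−8=s → epols; then reverse → slope.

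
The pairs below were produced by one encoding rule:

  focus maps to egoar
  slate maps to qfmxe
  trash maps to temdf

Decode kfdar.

The output letters match the input read backwards, each shifted +12: focus reversed is sucof. The word is reversed, then every letter is shifted forward by 12.
Undoing it on kfdar: shift back: k−12=y, f−12=t, d−12=r, a−12=o, r−12=f → ytrof; then reverse → forty.

forty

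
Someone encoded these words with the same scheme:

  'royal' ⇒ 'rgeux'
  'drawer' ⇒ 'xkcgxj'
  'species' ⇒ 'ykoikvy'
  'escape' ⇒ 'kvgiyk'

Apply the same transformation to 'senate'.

kzgtky

The output letters match the input read backwards, each shifted +6: royal reversed is layor. Two steps: reverse the string, then apply a Caesar shift of +6.
On senate: reverse → etanes; then shift: e+6=k, t+6=z, a+6=g, n+6=t, e+6=k, s+6=y.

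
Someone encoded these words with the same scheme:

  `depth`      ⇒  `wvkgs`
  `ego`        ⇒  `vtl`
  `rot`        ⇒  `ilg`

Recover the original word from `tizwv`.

grade

Each pair mirrors across the alphabet (d↔w, e↔v, p↔k): positions sum to 25. Letters are reflected about the middle of the alphabet (position → 25−position): Atbash.
Undoing it on tizwv: t↔g, i↔r, z↔a, w↔d, v↔e.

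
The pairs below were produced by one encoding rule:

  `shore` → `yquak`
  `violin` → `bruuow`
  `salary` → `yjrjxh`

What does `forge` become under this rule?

lxxpk

Shifts by position in shore: pos 0: s→y (+6), pos 1: h→q (+9), pos 2: o→u (+6), pos 3: r→a (+9) — repeating every 2. A repeating key of period 2 is used — shifts +6, +9 over and over.
Applying it to forge: f+6=l, o+9=x, r+6=x, g+9=p, e+6=k.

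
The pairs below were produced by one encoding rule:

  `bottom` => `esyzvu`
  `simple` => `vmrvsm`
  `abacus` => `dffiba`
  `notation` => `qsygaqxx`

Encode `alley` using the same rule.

In bottom: b→e is +3, o→s is +4, t→y is +5, t→z is +6 — the shift increases by 1 each position. Letter i (0-indexed) is shifted by i+3, so successive shifts are 3, 4, 5, ….
Applying it to alley: a+3=d, l+4=p, l+5=q, e+6=k, y+7=f.

dpqkf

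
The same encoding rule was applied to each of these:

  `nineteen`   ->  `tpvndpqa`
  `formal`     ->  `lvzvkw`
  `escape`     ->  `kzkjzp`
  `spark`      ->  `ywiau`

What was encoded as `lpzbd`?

first

Letter i (0-indexed) is shifted by i+6, so successive shifts are 6, 7, 8, ….
Reversing it on lpzbd: l−6=f, p−7=i, z−8=r, b−9=s, d−10=t.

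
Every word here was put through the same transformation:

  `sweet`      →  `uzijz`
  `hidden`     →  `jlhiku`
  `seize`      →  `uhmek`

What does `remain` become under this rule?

In sweet: s→u is +2, w→z is +3, e→i is +4, e→j is +5 — the shift increases by 1 each position. Letter i (0-indexed) is shifted by i+2, so successive shifts are 2, 3, 4, ….
On remain: r+2=t, e+3=h, m+4=q, a+5=f, i+6=o, n+7=u.

thqfou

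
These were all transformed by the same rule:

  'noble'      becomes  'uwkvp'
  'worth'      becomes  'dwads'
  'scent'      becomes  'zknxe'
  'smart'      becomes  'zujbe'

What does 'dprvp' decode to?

while

In noble: n→u is +7, o→w is +8, b→k is +9, l→v is +10 — the shift increases by 1 each position. Each letter shifts forward by (position + 7), i.e. 7, 8, 9, … — the shift grows by one for each successive letter.
Decoding dprvp: d−7=w, p−8=h, r−9=i, v−10=l, p−11=e.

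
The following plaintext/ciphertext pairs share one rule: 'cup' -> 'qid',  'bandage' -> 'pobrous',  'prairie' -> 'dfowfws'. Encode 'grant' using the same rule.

ufobh

Compare letters: c→q is +14, u→i is +14, p→d is +14 — a constant shift. Each letter is shifted forward by 14 in the alphabet (a Caesar shift of +14).
On grant: g+14=u, r+14=f, a+14=o, n+14=b, t+14=h.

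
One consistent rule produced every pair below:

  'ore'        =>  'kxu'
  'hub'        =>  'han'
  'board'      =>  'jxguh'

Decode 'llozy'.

The output letters match the input read backwards, each shifted +6: ore reversed is ero. Two steps: reverse the string, then apply a Caesar shift of +6.
Reversing it on llozy: shift back: l−6=f, l−6=f, o−6=i, z−6=t, y−6=s → ffits; then reverse → stiff.

stiff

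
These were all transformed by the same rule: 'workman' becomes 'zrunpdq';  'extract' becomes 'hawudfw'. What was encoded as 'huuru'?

Compare letters: w→z is +3, o→r is +3, r→u is +3 — a constant shift. Every letter moves 3 places later in the alphabet, wrapping around z→a.
Undoing it on huuru: h−3=e, u−3=r, u−3=r, r−3=o, u−3=r.

error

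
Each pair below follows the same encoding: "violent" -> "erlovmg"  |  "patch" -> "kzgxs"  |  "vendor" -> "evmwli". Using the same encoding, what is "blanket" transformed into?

yozmpvg

Each pair mirrors across the alphabet (v↔e, i↔r, o↔l): positions sum to 25. This is the alphabet-reversal cipher (Atbash): a becomes z, b becomes y, etc.
For blanket: b↔y, l↔o, a↔z, n↔m, k↔p, e↔v, t↔g.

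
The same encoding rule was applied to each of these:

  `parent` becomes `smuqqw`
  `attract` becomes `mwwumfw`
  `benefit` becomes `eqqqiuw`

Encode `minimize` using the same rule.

Two shifts are in play — +12 for a/e/i/o/u, +3 for every other letter.
For minimize: m(cons)+3=p, i(vowel)+12=u, n(cons)+3=q, i(vowel)+12=u, m(cons)+3=p, i(vowel)+12=u, z(cons)+3=c, e(vowel)+12=q.

puqupucq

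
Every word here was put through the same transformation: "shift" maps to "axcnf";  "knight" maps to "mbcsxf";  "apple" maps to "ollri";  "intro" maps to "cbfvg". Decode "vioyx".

s(18)→a(0) and h(7)→x(23) fit y≡5x+14 (mod 26); the inverse of 5 mod 26 is 21. Each letter's alphabet position (a=0..z=25) is mapped through 5·x+14 mod 26 — an affine cipher.
Reversing it on vioyx: v(21)→21·(21−14)≡17=r; i(8)→21·(8−14)≡4=e; o(14)→21·(14−14)≡0=a; y(24)→21·(24−14)≡2=c; x(23)→21·(23−14)≡7=h (all mod 26).

reach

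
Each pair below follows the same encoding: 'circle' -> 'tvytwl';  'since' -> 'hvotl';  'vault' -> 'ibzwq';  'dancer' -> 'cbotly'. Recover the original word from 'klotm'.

bench

This is an affine cipher: with a=0,…,z=25, each position x becomes (9x+1) mod 26.
Decoding klotm: k(10)→3·(10−1)≡1=b; l(11)→3·(11−1)≡4=e; o(14)→3·(14−1)≡13=n; t(19)→3·(19−1)≡2=c; m(12)→3·(12−1)≡7=h (all mod 26).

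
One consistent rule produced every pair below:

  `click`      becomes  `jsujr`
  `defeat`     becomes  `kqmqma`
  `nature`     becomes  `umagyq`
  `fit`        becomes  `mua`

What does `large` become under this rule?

smynq

The shift depends on letter class: consonant c→j is +7, but vowel i→u is +12. Two shifts are in play — +12 for a/e/i/o/u, +7 for every other letter.
Applying it to large: l(cons)+7=s, a(vowel)+12=m, r(cons)+7=y, g(cons)+7=n, e(vowel)+12=q.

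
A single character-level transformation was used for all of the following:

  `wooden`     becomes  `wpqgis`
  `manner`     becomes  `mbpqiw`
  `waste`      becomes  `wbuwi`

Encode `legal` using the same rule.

In wooden: w→w is +0, o→p is +1, o→q is +2, d→g is +3 — the shift increases by 1 each position. Each letter shifts forward by its position index (0, 1, 2, …) — the shift grows by one for each successive letter.
On legal: l+0=l, e+1=f, g+2=i, a+3=d, l+4=p.

lfidp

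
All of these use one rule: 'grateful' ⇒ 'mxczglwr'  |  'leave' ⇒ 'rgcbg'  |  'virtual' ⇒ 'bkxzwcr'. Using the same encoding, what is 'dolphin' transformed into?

jqrvnkt

The shift depends on letter class: consonant g→m is +6, but vowel a→c is +2. Two shifts are in play — +2 for a/e/i/o/u, +6 for every other letter.
For dolphin: d(cons)+6=j, o(vowel)+2=q, l(cons)+6=r, p(cons)+6=v, h(cons)+6=n, i(vowel)+2=k, n(cons)+6=t.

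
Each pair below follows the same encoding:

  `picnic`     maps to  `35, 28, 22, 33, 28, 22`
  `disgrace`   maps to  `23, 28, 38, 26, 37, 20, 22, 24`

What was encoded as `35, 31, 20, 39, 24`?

p is letter #16 and maps to 35: an offset of 19. Each letter is replaced by its alphabet position (a=1..z=26) + 19.
Undoing it on 35, 31, 20, 39, 24: 35→(35−19)÷1=16=p, 31→(31−19)÷1=12=l, 20→(20−19)÷1=1=a, 39→(39−19)÷1=20=t, 24→(24−19)÷1=5=e.

plate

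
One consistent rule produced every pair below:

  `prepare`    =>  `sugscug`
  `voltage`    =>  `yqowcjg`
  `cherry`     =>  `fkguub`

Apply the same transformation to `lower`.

The shift depends on letter class: consonant p→s is +3, but vowel e→g is +2. Vowels shift forward by 2 and consonants shift forward by 3.
On lower: l(cons)+3=o, o(vowel)+2=q, w(cons)+3=z, e(vowel)+2=g, r(cons)+3=u.

oqzgu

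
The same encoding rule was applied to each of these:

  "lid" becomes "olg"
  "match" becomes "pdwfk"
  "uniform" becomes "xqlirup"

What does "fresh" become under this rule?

iuhvk

This is a Caesar cipher with shift 3.
Applying it to fresh: f+3=i, r+3=u, e+3=h, s+3=v, h+3=k.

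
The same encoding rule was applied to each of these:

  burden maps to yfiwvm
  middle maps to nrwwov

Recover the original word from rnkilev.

improve

Each letter is replaced by its mirror in the alphabet: a↔z, b↔y, c↔x, and so on (the Atbash cipher).
Reversing it on rnkilev: r↔i, n↔m, k↔p, i↔r, l↔o, e↔v, v↔e.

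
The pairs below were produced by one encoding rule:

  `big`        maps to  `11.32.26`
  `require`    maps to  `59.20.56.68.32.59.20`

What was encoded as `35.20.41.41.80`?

b(#2)→11 and i(#9)→32: differences scale by 3, so n = 3·pos + 5. With a=1..z=26, the number is 3·pos + 5.
Reversing it on 35.20.41.41.80: 35→(35−5)÷3=10=j, 20→(20−5)÷3=5=e, 41→(41−5)÷3=12=l, 41→(41−5)÷3=12=l, 80→(80−5)÷3=25=y.

jelly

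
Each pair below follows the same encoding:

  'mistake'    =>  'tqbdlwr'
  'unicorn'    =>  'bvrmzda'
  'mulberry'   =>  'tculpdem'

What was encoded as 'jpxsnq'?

choice

In mistake: m→t is +7, i→q is +8, s→b is +9, t→d is +10 — the shift increases by 1 each position. Each letter shifts forward by (position + 7), i.e. 7, 8, 9, … — the shift grows by one for each successive letter.
Reversing it on jpxsnq: j−7=c, p−8=h, x−9=o, s−10=i, n−11=c, q−12=e.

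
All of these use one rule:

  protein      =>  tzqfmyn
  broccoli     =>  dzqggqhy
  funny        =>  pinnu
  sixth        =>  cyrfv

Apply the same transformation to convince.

gqnlyngm

Treating letters as 0–25, the rule is x ↦ 3x + 0 (mod 26).
On convince: c(2)→3·2+0≡6=g; o(14)→3·14+0≡16=q; n(13)→3·13+0≡13=n; v(21)→3·21+0≡11=l; i(8)→3·8+0≡24=y; n(13)→3·13+0≡13=n; c(2)→3·2+0≡6=g; e(4)→3·4+0≡12=m (all mod 26).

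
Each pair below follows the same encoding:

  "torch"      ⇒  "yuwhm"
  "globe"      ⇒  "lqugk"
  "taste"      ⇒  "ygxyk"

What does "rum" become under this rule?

war

Vowels shift forward by 6 and consonants shift forward by 5.
On rum: r(cons)+5=w, u(vowel)+6=a, m(cons)+5=r.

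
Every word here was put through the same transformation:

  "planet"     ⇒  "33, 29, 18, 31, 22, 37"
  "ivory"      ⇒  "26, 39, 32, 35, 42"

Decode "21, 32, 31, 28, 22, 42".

p is letter #16 and maps to 33: an offset of 17. Letters become their 1-based position plus 17 (so a→18, b→19, …).
Decoding 21, 32, 31, 28, 22, 42: 21→(21−17)÷1=4=d, 32→(32−17)÷1=15=o, 31→(31−17)÷1=14=n, 28→(28−17)÷1=11=k, 22→(22−17)÷1=5=e, 42→(42−17)÷1=25=y.

donkey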